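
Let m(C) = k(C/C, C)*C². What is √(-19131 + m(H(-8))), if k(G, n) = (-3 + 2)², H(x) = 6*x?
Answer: I*√16827 ≈ 129.72*I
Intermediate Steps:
k(G, n) = 1 (k(G, n) = (-1)² = 1)
m(C) = C² (m(C) = 1*C² = C²)
√(-19131 + m(H(-8))) = √(-19131 + (6*(-8))²) = √(-19131 + (-48)²) = √(-19131 + 2304) = √(-16827) = I*√16827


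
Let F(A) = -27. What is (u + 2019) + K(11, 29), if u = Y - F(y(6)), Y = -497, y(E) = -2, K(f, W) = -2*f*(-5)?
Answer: 1659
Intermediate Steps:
K(f, W) = 10*f
u = -470 (u = -497 - 1*(-27) = -497 + 27 = -470)
(u + 2019) + K(11, 29) = (-470 + 2019) + 10*11 = 1549 + 110 = 1659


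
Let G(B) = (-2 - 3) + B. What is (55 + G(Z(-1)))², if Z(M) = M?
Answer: 2401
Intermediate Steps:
G(B) = -5 + B
(55 + G(Z(-1)))² = (55 + (-5 - 1))² = (55 - 6)² = 49² = 2401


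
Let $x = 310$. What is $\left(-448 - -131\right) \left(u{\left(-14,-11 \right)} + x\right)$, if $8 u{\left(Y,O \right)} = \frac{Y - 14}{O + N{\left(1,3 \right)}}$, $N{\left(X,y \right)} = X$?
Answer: $- \frac{1967619}{20} \approx -98381.0$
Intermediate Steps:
$u{\left(Y,O \right)} = \frac{-14 + Y}{8 \left(1 + O\right)}$ ($u{\left(Y,O \right)} = \frac{\left(Y - 14\right) \frac{1}{O + 1}}{8} = \frac{\left(-14 + Y\right) \frac{1}{1 + O}}{8} = \frac{\frac{1}{1 + O} \left(-14 + Y\right)}{8} = \frac{-14 + Y}{8 \left(1 + O\right)}$)
$\left(-448 - -131\right) \left(u{\left(-14,-11 \right)} + x\right) = \left(-448 - -131\right) \left(\frac{-14 - 14}{8 \left(1 - 11\right)} + 310\right) = \left(-448 + 131\right) \left(\frac{1}{8} \frac{1}{-10} \left(-28\right) + 310\right) = - 317 \left(\frac{1}{8} \left(- \frac{1}{10}\right) \left(-28\right) + 310\right) = - 317 \left(\frac{7}{20} + 310\right) = \left(-317\right) \frac{6207}{20} = - \frac{1967619}{20}$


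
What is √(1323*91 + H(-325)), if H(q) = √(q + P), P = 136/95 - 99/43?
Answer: √(2009025079425 + 4085*I*√5437878470)/4085 ≈ 346.98 + 0.026013*I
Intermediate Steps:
P = -3557/4085 (P = 136*(1/95) - 99*1/43 = 136/95 - 99/43 = -3557/4085 ≈ -0.87075)
H(q) = √(-3557/4085 + q) (H(q) = √(q - 3557/4085) = √(-3557/4085 + q))
√(1323*91 + H(-325)) = √(1323*91 + √(-14530345 + 16687225*(-325))/4085) = √(120393 + √(-14530345 - 5423348125)/4085) = √(120393 + √(-5437878470)/4085) = √(120393 + (I*√5437878470)/4085) = √(120393 + I*√5437878470/4085)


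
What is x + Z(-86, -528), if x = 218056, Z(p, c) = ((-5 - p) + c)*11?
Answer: 213139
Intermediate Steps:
Z(p, c) = -55 - 11*p + 11*c (Z(p, c) = (-5 + c - p)*11 = -55 - 11*p + 11*c)
x + Z(-86, -528) = 218056 + (-55 - 11*(-86) + 11*(-528)) = 218056 + (-55 + 946 - 5808) = 218056 - 4917 = 213139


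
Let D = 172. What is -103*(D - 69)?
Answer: -10609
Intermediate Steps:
-103*(D - 69) = -103*(172 - 69) = -103*103 = -10609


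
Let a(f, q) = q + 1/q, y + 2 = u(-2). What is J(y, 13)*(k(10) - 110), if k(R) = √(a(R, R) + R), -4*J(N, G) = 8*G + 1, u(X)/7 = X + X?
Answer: 5775/2 - 21*√2010/8 ≈ 2769.8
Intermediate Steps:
u(X) = 14*X (u(X) = 7*(X + X) = 7*(2*X) = 14*X)
y = -30 (y = -2 + 14*(-2) = -2 - 28 = -30)
J(N, G) = -¼ - 2*G (J(N, G) = -(8*G + 1)/4 = -(1 + 8*G)/4 = -¼ - 2*G)
k(R) = √(1/R + 2*R) (k(R) = √((R + 1/R) + R) = √(1/R + 2*R))
J(y, 13)*(k(10) - 110) = (-¼ - 2*13)*(√(1/10 + 2*10) - 110) = (-¼ - 26)*(√(⅒ + 20) - 110) = -105*(√(201/10) - 110)/4 = -105*(√2010/10 - 110)/4 = -105*(-110 + √2010/10)/4 = 5775/2 - 21*√2010/8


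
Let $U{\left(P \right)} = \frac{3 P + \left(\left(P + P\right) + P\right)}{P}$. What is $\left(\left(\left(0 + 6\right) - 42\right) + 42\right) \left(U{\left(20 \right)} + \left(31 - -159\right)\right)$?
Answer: $1176$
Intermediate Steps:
$U{\left(P \right)} = 6$ ($U{\left(P \right)} = \frac{3 P + \left(2 P + P\right)}{P} = \frac{3 P + 3 P}{P} = \frac{6 P}{P} = 6$)
$\left(\left(\left(0 + 6\right) - 42\right) + 42\right) \left(U{\left(20 \right)} + \left(31 - -159\right)\right) = \left(\left(\left(0 + 6\right) - 42\right) + 42\right) \left(6 + \left(31 - -159\right)\right) = \left(\left(6 - 42\right) + 42\right) \left(6 + \left(31 + 159\right)\right) = \left(-36 + 42\right) \left(6 + 190\right) = 6 \cdot 196 = 1176$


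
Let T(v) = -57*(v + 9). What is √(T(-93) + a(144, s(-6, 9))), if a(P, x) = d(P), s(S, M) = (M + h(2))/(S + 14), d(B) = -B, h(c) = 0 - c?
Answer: 6*√129 ≈ 68.147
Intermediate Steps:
h(c) = -c
T(v) = -513 - 57*v (T(v) = -57*(9 + v) = -513 - 57*v)
s(S, M) = (-2 + M)/(14 + S) (s(S, M) = (M - 1*2)/(S + 14) = (M - 2)/(14 + S) = (-2 + M)/(14 + S))
a(P, x) = -P
√(T(-93) + a(144, s(-6, 9))) = √((-513 - 57*(-93)) - 1*144) = √((-513 + 5301) - 144) = √(4788 - 144) = √4644 = 6*√129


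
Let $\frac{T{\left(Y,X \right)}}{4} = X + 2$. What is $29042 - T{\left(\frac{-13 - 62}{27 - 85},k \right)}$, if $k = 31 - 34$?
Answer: $29046$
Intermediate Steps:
$k = -3$ ($k = 31 - 34 = -3$)
$T{\left(Y,X \right)} = 8 + 4 X$ ($T{\left(Y,X \right)} = 4 \left(X + 2\right) = 4 \left(2 + X\right) = 8 + 4 X$)
$29042 - T{\left(\frac{-13 - 62}{27 - 85},k \right)} = 29042 - \left(8 + 4 \left(-3\right)\right) = 29042 - \left(8 - 12\right) = 29042 - -4 = 29042 + 4 = 29046$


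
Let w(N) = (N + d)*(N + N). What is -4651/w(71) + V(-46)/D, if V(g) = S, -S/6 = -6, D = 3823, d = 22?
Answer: -17305357/50486538 ≈ -0.34277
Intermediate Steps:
S = 36 (S = -6*(-6) = 36)
V(g) = 36
w(N) = 2*N*(22 + N) (w(N) = (N + 22)*(N + N) = (22 + N)*(2*N) = 2*N*(22 + N))
-4651/w(71) + V(-46)/D = -4651*1/(142*(22 + 71)) + 36/3823 = -4651/(2*71*93) + 36*(1/3823) = -4651/13206 + 36/3823 = -17305357/50486538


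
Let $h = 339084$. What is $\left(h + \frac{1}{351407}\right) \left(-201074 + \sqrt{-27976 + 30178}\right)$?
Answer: $- \frac{23959272309336986}{351407} + \frac{119156491189 \sqrt{2202}}{351407} \approx -6.8165 \cdot 10^{10}$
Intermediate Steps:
$\left(h + \frac{1}{351407}\right) \left(-201074 + \sqrt{-27976 + 30178}\right) = \left(339084 + \frac{1}{351407}\right) \left(-201074 + \sqrt{-27976 + 30178}\right) = \left(339084 + \frac{1}{351407}\right) \left(-201074 + \sqrt{2202}\right) = \frac{119156491189 \left(-201074 + \sqrt{2202}\right)}{351407} = - \frac{23959272309336986}{351407} + \frac{119156491189 \sqrt{2202}}{351407}$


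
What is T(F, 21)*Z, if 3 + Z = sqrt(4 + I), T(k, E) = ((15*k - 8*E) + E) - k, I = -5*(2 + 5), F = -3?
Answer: 567 - 189*I*sqrt(31) ≈ 567.0 - 1052.3*I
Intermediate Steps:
I = -35 (I = -5*7 = -35)
T(k, E) = -7*E + 14*k (T(k, E) = ((-8*E + 15*k) + E) - k = (-7*E + 15*k) - k = -7*E + 14*k)
Z = -3 + I*sqrt(31) (Z = -3 + sqrt(4 - 35) = -3 + sqrt(-31) = -3 + I*sqrt(31) ≈ -3.0 + 5.5678*I)
T(F, 21)*Z = (-7*21 + 14*(-3))*(-3 + I*sqrt(31)) = (-147 - 42)*(-3 + I*sqrt(31)) = -189*(-3 + I*sqrt(31)) = 567 - 189*I*sqrt(31)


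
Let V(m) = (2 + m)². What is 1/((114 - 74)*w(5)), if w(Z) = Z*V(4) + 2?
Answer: 1/7280 ≈ 0.00013736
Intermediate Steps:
w(Z) = 2 + 36*Z (w(Z) = Z*(2 + 4)² + 2 = Z*6² + 2 = Z*36 + 2 = 36*Z + 2 = 2 + 36*Z)
1/((114 - 74)*w(5)) = 1/((114 - 74)*(2 + 36*5)) = 1/(40*(2 + 180)) = 1/(40*182) = 1/7280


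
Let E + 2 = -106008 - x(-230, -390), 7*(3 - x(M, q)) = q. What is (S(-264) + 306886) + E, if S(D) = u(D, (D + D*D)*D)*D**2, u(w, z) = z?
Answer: -8942715772135/7 ≈ -1.2775e+12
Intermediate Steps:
x(M, q) = 3 - q/7
S(D) = D**3*(D + D**2) (S(D) = ((D + D*D)*D)*D**2 = ((D + D**2)*D)*D**2 = (D*(D + D**2))*D**2 = D**3*(D + D**2))
E = -742481/7 (E = -2 + (-106008 - (3 - 1/7*(-390))) = -2 + (-106008 - (3 + 390/7)) = -2 + (-106008 - 1*411/7) = -2 + (-106008 - 411/7) = -2 - 742467/7 = -742481/7 ≈ -1.0607e+5)
(S(-264) + 306886) + E = ((-264)**4*(1 - 264) + 306886) - 742481/7 = (4857532416*(-263) + 306886) - 742481/7 = (-1277531025408 + 306886) - 742481/7 = -1277530718522 - 742481/7 = -8942715772135/7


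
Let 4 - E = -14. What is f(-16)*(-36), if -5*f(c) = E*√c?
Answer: 2592*I/5 ≈ 518.4*I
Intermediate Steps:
E = 18 (E = 4 - 1*(-14) = 4 + 14 = 18)
f(c) = -18*√c/5
f(-16)*(-36) = -72*I/5*(-36) = 2592*I/5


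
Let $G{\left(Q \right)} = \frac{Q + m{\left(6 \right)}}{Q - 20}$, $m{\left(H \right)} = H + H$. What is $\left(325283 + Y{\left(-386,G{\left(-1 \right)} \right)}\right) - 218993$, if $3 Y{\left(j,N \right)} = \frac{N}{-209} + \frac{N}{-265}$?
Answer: $\frac{11238573308}{105735} \approx 1.0629 \cdot 10^{5}$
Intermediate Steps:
$m{\left(H \right)} = 2 H$
$G{\left(Q \right)} = \frac{12 + Q}{-20 + Q}$ ($G{\left(Q \right)} = \frac{Q + 2 \cdot 6}{Q - 20} = \frac{Q + 12}{-20 + Q} = \frac{12 + Q}{-20 + Q}$)
$Y{\left(j,N \right)} = - \frac{158 N}{55385}$ ($Y{\left(j,N \right)} = \frac{\frac{N}{-209} + \frac{N}{-265}}{3} = \frac{N \left(- \frac{1}{209}\right) + N \left(- \frac{1}{265}\right)}{3} = \frac{- \frac{N}{209} - \frac{N}{265}}{3} = \frac{\left(- \frac{474}{55385}\right) N}{3} = - \frac{158 N}{55385}$)
$\left(325283 + Y{\left(-386,G{\left(-1 \right)} \right)}\right) - 218993 = \left(325283 - \frac{158 \frac{12 - 1}{-20 - 1}}{55385}\right) - 218993 = \left(325283 - \frac{158 \frac{1}{-21} \cdot 11}{55385}\right) - 218993 = \left(325283 - \frac{158 \left(\left(- \frac{1}{21}\right) 11\right)}{55385}\right) - 218993 = \left(325283 - - \frac{158}{105735}\right) - 218993 = \left(325283 + \frac{158}{105735}\right) - 218993 = \frac{34393798163}{105735} - 218993 = \frac{11238573308}{105735}$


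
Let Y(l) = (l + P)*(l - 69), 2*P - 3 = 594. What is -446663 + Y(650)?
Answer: 208831/2 ≈ 1.0442e+5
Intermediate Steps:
P = 597/2 (P = 3/2 + (½)*594 = 3/2 + 297 = 597/2 ≈ 298.50)
Y(l) = (-69 + l)*(597/2 + l) (Y(l) = (l + 597/2)*(l - 69) = (597/2 + l)*(-69 + l) = (-69 + l)*(597/2 + l))
-446663 + Y(650) = -446663 + (-41193/2 + 650² + (459/2)*650) = -446663 + (-41193/2 + 422500 + 149175) = -446663 + 1102157/2 = 208831/2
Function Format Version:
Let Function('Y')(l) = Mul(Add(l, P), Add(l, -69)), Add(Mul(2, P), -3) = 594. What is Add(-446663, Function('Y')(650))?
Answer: Rational(208831, 2) ≈ 1.0442e+5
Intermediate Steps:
P = Rational(597, 2) (P = Add(Rational(3, 2), Mul(Rational(1, 2), 594)) = Add(Rational(3, 2), 297) = Rational(597, 2) ≈ 298.50)
Function('Y')(l) = Mul(Add(-69, l), Add(Rational(597, 2), l)) (Function('Y')(l) = Mul(Add(l, Rational(597, 2)), Add(l, -69)) = Mul(Add(Rational(597, 2), l), Add(-69, l)) = Mul(Add(-69, l), Add(Rational(597, 2), l)))
Add(-446663, Function('Y')(650)) = Add(-446663, Add(Rational(-41193, 2), Pow(650, 2), Mul(Rational(459, 2), 650))) = Add(-446663, Add(Rational(-41193, 2), 422500, 149175)) = Add(-446663, Rational(1102157, 2)) = Rational(208831, 2)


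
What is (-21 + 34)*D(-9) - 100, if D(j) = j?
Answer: -217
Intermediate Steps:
(-21 + 34)*D(-9) - 100 = (-21 + 34)*(-9) - 100 = 13*(-9) - 100 = -117 - 100 = -217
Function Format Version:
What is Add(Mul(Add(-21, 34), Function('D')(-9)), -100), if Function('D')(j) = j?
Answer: -217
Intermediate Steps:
Add(Mul(Add(-21, 34), Function('D')(-9)), -100) = Add(Mul(Add(-21, 34), -9), -100) = Add(Mul(13, -9), -100) = Add(-117, -100) = -217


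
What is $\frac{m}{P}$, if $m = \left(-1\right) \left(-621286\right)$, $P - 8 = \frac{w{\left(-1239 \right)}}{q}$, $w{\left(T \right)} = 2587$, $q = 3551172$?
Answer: $\frac{2206293447192}{28411963} \approx 77654.0$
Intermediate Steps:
$P = \frac{28411963}{3551172}$ ($P = 8 + \frac{2587}{3551172} = \frac{28411963}{3551172} \approx 8.0007$)
$m = 621286$
$\frac{m}{P} = \frac{621286}{\frac{28411963}{3551172}} = 621286 \cdot \frac{3551172}{28411963} = \frac{2206293447192}{28411963}$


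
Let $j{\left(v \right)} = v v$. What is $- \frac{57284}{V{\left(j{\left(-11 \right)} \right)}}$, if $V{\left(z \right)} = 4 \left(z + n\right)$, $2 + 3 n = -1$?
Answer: $- \frac{14321}{120} \approx -119.34$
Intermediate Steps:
$n = -1$ ($n = - \frac{2}{3} + \frac{1}{3} \left(-1\right) = - \frac{2}{3} - \frac{1}{3} = -1$)
$j{\left(v \right)} = v^{2}$
$V{\left(z \right)} = -4 + 4 z$ ($V{\left(z \right)} = 4 \left(z - 1\right) = 4 \left(-1 + z\right) = -4 + 4 z$)
$- \frac{57284}{V{\left(j{\left(-11 \right)} \right)}} = - \frac{57284}{-4 + 4 \left(-11\right)^{2}} = - \frac{57284}{-4 + 4 \cdot 121} = - \frac{57284}{-4 + 484} = - \frac{57284}{480} = \left(-57284\right) \frac{1}{480} = - \frac{14321}{120}$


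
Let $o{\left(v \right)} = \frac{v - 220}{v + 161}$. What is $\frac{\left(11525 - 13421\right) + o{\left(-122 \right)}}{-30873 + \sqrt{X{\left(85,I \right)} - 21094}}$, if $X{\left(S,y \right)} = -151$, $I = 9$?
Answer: $\frac{382238613}{6195561931} + \frac{12381 i \sqrt{21245}}{6195561931} \approx 0.061696 + 0.00029128 i$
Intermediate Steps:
$o{\left(v \right)} = \frac{-220 + v}{161 + v}$
$\frac{\left(11525 - 13421\right) + o{\left(-122 \right)}}{-30873 + \sqrt{X{\left(85,I \right)} - 21094}} = \frac{\left(11525 - 13421\right) + \frac{-220 - 122}{161 - 122}}{-30873 + \sqrt{-151 - 21094}} = \frac{-1896 + \frac{1}{39} \left(-342\right)}{-30873 + \sqrt{-21245}} = \frac{-1896 + \frac{1}{39} \left(-342\right)}{-30873 + i \sqrt{21245}} = \frac{-1896 - \frac{114}{13}}{-30873 + i \sqrt{21245}} = - \frac{24762}{13 \left(-30873 + i \sqrt{21245}\right)}$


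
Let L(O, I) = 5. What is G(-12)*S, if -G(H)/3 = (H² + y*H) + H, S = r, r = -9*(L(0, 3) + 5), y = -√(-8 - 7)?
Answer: 35640 + 3240*I*√15 ≈ 35640.0 + 12548.0*I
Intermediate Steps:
y = -I*√15 (y = -√(-15) = -I*√15 ≈ -3.873*I)
r = -90 (r = -9*(5 + 5) = -9*10 = -90)
S = -90
G(H) = -3*H - 3*H² + 3*I*H*√15 (G(H) = -3*((H² + (-I*√15)*H) + H) = -3*((H² - I*H*√15) + H) = -3*(H + H² - I*H*√15) = -3*H - 3*H² + 3*I*H*√15)
G(-12)*S = (3*(-12)*(-1 - 1*(-12) + I*√15))*(-90) = (3*(-12)*(-1 + 12 + I*√15))*(-90) = (3*(-12)*(11 + I*√15))*(-90) = (-396 - 36*I*√15)*(-90) = 35640 + 3240*I*√15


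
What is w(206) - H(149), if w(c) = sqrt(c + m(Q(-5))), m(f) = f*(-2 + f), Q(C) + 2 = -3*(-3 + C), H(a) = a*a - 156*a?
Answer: 1043 + sqrt(646) ≈ 1068.4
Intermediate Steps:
H(a) = a**2 - 156*a
Q(C) = 7 - 3*C (Q(C) = -2 - 3*(-3 + C) = -2 + (9 - 3*C) = 7 - 3*C)
w(c) = sqrt(440 + c) (w(c) = sqrt(c + (7 - 3*(-5))*(-2 + (7 - 3*(-5)))) = sqrt(c + (7 + 15)*(-2 + (7 + 15))) = sqrt(c + 22*(-2 + 22)) = sqrt(c + 22*20) = sqrt(c + 440) = sqrt(440 + c))
w(206) - H(149) = sqrt(440 + 206) - 149*(-156 + 149) = sqrt(646) - 149*(-7) = sqrt(646) - 1*(-1043) = sqrt(646) + 1043 = 1043 + sqrt(646)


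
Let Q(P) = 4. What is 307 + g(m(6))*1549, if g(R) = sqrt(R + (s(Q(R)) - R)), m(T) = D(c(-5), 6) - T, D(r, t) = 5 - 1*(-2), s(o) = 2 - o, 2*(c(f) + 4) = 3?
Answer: 307 + 1549*I*sqrt(2) ≈ 307.0 + 2190.6*I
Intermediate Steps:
c(f) = -5/2 (c(f) = -4 + (1/2)*3 = -4 + 3/2 = -5/2)
D(r, t) = 7 (D(r, t) = 5 + 2 = 7)
m(T) = 7 - T
g(R) = I*sqrt(2) (g(R) = sqrt(R + ((2 - 1*4) - R)) = sqrt(R + ((2 - 4) - R)) = sqrt(R + (-2 - R)) = sqrt(-2) = I*sqrt(2))
307 + g(m(6))*1549 = 307 + (I*sqrt(2))*1549 = 307 + 1549*I*sqrt(2)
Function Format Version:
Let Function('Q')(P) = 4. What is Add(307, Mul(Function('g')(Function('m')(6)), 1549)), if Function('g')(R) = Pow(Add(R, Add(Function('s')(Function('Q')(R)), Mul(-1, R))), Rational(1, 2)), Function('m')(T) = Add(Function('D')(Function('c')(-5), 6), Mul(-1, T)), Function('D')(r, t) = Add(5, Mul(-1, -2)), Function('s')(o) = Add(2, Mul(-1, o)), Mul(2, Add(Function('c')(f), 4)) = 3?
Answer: Add(307, Mul(1549, I, Pow(2, Rational(1, 2)))) ≈ Add(307.00, Mul(2190.6, I))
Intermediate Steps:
Function('c')(f) = Rational(-5, 2) (Function('c')(f) = Add(-4, Mul(Rational(1, 2), 3)) = Add(-4, Rational(3, 2)) = Rational(-5, 2))
Function('D')(r, t) = 7 (Function('D')(r, t) = Add(5, 2) = 7)
Function('m')(T) = Add(7, Mul(-1, T))
Function('g')(R) = Mul(I, Pow(2, Rational(1, 2))) (Function('g')(R) = Pow(Add(R, Add(Add(2, Mul(-1, 4)), Mul(-1, R))), Rational(1, 2)) = Pow(Add(R, Add(Add(2, -4), Mul(-1, R))), Rational(1, 2)) = Pow(Add(R, Add(-2, Mul(-1, R))), Rational(1, 2)) = Pow(-2, Rational(1, 2)) = Mul(I, Pow(2, Rational(1, 2))))
Add(307, Mul(Function('g')(Function('m')(6)), 1549)) = Add(307, Mul(Mul(I, Pow(2, Rational(1, 2))), 1549)) = Add(307, Mul(1549, I, Pow(2, Rational(1, 2))))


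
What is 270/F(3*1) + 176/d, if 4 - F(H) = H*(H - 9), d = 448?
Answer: 3901/308 ≈ 12.666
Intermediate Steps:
F(H) = 4 - H*(-9 + H) (F(H) = 4 - H*(H - 9) = 4 - H*(-9 + H))
270/F(3*1) + 176/d = 270/(4 - (3*1)² + 9*(3*1)) + 176/448 = 270/(4 - 1*3² + 9*3) + 176*(1/448) = 270/(4 - 1*9 + 27) + 11/28 = 270/(4 - 9 + 27) + 11/28 = 270/22 + 11/28 = 270*(1/22) + 11/28 = 135/11 + 11/28 = 3901/308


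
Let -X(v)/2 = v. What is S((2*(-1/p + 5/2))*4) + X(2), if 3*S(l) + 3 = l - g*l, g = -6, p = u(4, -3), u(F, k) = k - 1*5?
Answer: 44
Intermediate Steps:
u(F, k) = -5 + k (u(F, k) = k - 5 = -5 + k)
p = -8 (p = -5 - 3 = -8)
S(l) = -1 + 7*l/3 (S(l) = -1 + (l - (-6)*l)/3 = -1 + (l + 6*l)/3 = -1 + (7*l)/3 = -1 + 7*l/3)
X(v) = -2*v
S((2*(-1/p + 5/2))*4) + X(2) = (-1 + 7*((2*(-1/(-8) + 5/2))*4)/3) - 2*2 = (-1 + 7*((2*(-1*(-⅛) + 5*(½)))*4)/3) - 4 = (-1 + 7*((2*(⅛ + 5/2))*4)/3) - 4 = (-1 + 7*((2*(21/8))*4)/3) - 4 = (-1 + 7*((21/4)*4)/3) - 4 = (-1 + (7/3)*21) - 4 = (-1 + 49) - 4 = 48 - 4 = 44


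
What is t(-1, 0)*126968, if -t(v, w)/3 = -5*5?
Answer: 9522600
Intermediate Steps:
t(v, w) = 75 (t(v, w) = -(-15)*5 = -3*(-25) = 75)
t(-1, 0)*126968 = 75*126968 = 9522600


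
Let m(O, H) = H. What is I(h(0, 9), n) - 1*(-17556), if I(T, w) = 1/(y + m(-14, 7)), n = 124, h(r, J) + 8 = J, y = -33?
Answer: 456455/26 ≈ 17556.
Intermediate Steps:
h(r, J) = -8 + J
I(T, w) = -1/26 (I(T, w) = 1/(-33 + 7) = 1/(-26) = -1/26)
I(h(0, 9), n) - 1*(-17556) = -1/26 - 1*(-17556) = -1/26 + 17556 = 456455/26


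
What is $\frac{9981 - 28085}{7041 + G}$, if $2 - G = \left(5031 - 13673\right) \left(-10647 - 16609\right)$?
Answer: $\frac{18104}{235539309} \approx 7.6862 \cdot 10^{-5}$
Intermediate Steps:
$G = -235546350$ ($G = 2 - \left(5031 - 13673\right) \left(-10647 - 16609\right) = 2 - \left(-8642\right) \left(-27256\right) = 2 - 235546352 = -235546350$)
$\frac{9981 - 28085}{7041 + G} = \frac{9981 - 28085}{7041 - 235546350} = - \frac{18104}{-235539309} = \left(-18104\right) \left(- \frac{1}{235539309}\right) = \frac{18104}{235539309}$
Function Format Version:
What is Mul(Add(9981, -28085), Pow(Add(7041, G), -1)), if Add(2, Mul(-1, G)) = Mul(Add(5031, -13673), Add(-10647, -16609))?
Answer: Rational(18104, 235539309) ≈ 7.6862e-5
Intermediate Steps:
G = -235546350 (G = Add(2, Mul(-1, Mul(Add(5031, -13673), Add(-10647, -16609)))) = Add(2, Mul(-1, Mul(-8642, -27256))) = Add(2, Mul(-1, 235546352)) = Add(2, -235546352) = -235546350)
Mul(Add(9981, -28085), Pow(Add(7041, G), -1)) = Mul(Add(9981, -28085), Pow(Add(7041, -235546350), -1)) = Mul(-18104, Pow(-235539309, -1)) = Mul(-18104, Rational(-1, 235539309)) = Rational(18104, 235539309)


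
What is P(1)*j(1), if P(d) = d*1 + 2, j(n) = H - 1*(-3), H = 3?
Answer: 18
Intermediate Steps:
j(n) = 6 (j(n) = 3 - 1*(-3) = 3 + 3 = 6)
P(d) = 2 + d (P(d) = d + 2 = 2 + d)
P(1)*j(1) = (2 + 1)*6 = 3*6 = 18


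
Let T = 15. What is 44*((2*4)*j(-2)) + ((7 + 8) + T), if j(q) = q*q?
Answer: 1438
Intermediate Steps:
j(q) = q²
44*((2*4)*j(-2)) + ((7 + 8) + T) = 44*((2*4)*(-2)²) + ((7 + 8) + 15) = 44*(8*4) + (15 + 15) = 44*32 + 30 = 1408 + 30 = 1438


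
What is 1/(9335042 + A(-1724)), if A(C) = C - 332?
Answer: 1/9332986 ≈ 1.0715e-7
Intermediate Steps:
A(C) = -332 + C
1/(9335042 + A(-1724)) = 1/(9335042 + (-332 - 1724)) = 1/(9335042 - 2056) = 1/9332986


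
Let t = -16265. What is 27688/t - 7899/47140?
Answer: -286737911/153346420 ≈ -1.8699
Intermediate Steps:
27688/t - 7899/47140 = 27688/(-16265) - 7899/47140 = 27688*(-1/16265) - 7899*1/47140 = -27688/16265 - 7899/47140 = -286737911/153346420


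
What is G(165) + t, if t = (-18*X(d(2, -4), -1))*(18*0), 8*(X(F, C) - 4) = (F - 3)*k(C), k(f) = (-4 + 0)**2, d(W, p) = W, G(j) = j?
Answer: 165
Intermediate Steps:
k(f) = 16 (k(f) = (-4)**2 = 16)
X(F, C) = -2 + 2*F (X(F, C) = 4 + ((F - 3)*16)/8 = 4 + ((-3 + F)*16)/8 = 4 + (-48 + 16*F)/8 = 4 + (-6 + 2*F) = -2 + 2*F)
t = 0 (t = (-18*(-2 + 2*2))*(18*0) = -18*(-2 + 4)*0 = -18*2*0 = -36*0 = 0)
G(165) + t = 165 + 0 = 165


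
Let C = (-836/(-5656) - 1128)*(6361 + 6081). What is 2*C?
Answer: -19842290086/707 ≈ -2.8065e+7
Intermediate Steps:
C = -9921145043/707 (C = (-836*(-1/5656) - 1128)*12442 = (209/1414 - 1128)*12442 = -1594783/1414*12442 = -9921145043/707 ≈ -1.4033e+7)
2*C = 2*(-9921145043/707) = -19842290086/707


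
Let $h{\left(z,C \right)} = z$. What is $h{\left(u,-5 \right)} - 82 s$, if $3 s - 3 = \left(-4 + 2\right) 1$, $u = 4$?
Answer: $- \frac{70}{3} \approx -23.333$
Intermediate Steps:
$s = \frac{1}{3}$ ($s = 1 + \frac{\left(-4 + 2\right) 1}{3} = 1 + \frac{\left(-2\right) 1}{3} = 1 + \frac{1}{3} \left(-2\right) = 1 - \frac{2}{3} = \frac{1}{3} \approx 0.33333$)
$h{\left(u,-5 \right)} - 82 s = 4 - \frac{82}{3} = - \frac{70}{3}$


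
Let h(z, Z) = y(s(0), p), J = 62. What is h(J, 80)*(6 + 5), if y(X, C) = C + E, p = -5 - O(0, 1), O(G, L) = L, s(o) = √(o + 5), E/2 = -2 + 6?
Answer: 22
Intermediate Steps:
E = 8 (E = 2*(-2 + 6) = 2*4 = 8)
s(o) = √(5 + o)
p = -6 (p = -5 - 1*1 = -5 - 1 = -6)
y(X, C) = 8 + C (y(X, C) = C + 8 = 8 + C)
h(z, Z) = 2 (h(z, Z) = 8 - 6 = 2)
h(J, 80)*(6 + 5) = 2*(6 + 5) = 2*11 = 22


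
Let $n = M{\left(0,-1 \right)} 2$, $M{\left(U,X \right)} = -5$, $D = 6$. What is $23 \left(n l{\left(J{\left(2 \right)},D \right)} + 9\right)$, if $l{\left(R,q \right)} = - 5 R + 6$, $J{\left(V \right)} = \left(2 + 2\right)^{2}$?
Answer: $17227$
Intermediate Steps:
$n = -10$ ($n = \left(-5\right) 2 = -10$)
$J{\left(V \right)} = 16$ ($J{\left(V \right)} = 4^{2} = 16$)
$l{\left(R,q \right)} = 6 - 5 R$
$23 \left(n l{\left(J{\left(2 \right)},D \right)} + 9\right) = 23 \left(- 10 \left(6 - 80\right) + 9\right) = 23 \left(\left(-10\right) \left(-74\right) + 9\right) = 23 \left(740 + 9\right) = 23 \cdot 749 = 17227$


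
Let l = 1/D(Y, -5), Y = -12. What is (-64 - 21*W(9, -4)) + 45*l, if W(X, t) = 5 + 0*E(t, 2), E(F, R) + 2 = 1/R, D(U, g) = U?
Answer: -691/4 ≈ -172.75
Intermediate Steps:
E(F, R) = -2 + 1/R
l = -1/12 (l = 1/(-12) = -1/12 ≈ -0.083333)
W(X, t) = 5 (W(X, t) = 5 + 0*(-2 + 1/2) = 5 + 0*(-2 + ½) = 5 + 0*(-3/2) = 5 + 0 = 5)
(-64 - 21*W(9, -4)) + 45*l = (-64 - 21*5) + 45*(-1/12) = (-64 - 105) - 15/4 = -169 - 15/4 = -691/4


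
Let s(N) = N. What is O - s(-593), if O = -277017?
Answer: -276424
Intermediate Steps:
O - s(-593) = -277017 - 1*(-593) = -277017 + 593 = -276424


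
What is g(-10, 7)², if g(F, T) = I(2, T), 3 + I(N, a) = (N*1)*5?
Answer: 49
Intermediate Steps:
I(N, a) = -3 + 5*N (I(N, a) = -3 + (N*1)*5 = -3 + N*5 = -3 + 5*N)
g(F, T) = 7 (g(F, T) = -3 + 5*2 = -3 + 10 = 7)
g(-10, 7)² = 7² = 49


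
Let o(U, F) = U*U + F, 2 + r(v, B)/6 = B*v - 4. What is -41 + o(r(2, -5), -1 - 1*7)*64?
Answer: 589271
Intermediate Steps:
r(v, B) = -36 + 6*B*v (r(v, B) = -12 + 6*(B*v - 4) = -12 + 6*(-4 + B*v) = -12 + (-24 + 6*B*v) = -36 + 6*B*v)
o(U, F) = F + U² (o(U, F) = U² + F = F + U²)
-41 + o(r(2, -5), -1 - 1*7)*64 = -41 + ((-1 - 1*7) + (-36 + 6*(-5)*2)²)*64 = -41 + ((-1 - 7) + (-36 - 60)²)*64 = -41 + (-8 + (-96)²)*64 = -41 + (-8 + 9216)*64 = -41 + 9208*64 = -41 + 589312 = 589271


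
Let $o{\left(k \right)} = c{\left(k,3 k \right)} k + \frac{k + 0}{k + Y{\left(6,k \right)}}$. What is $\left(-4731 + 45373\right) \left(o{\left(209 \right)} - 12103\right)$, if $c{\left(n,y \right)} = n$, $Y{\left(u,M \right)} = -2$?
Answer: $\frac{265670860910}{207} \approx 1.2834 \cdot 10^{9}$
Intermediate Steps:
$o{\left(k \right)} = k^{2} + \frac{k}{-2 + k}$ ($o{\left(k \right)} = k k + \frac{k + 0}{k - 2} = k^{2} + \frac{k}{-2 + k}$)
$\left(-4731 + 45373\right) \left(o{\left(209 \right)} - 12103\right) = \left(-4731 + 45373\right) \left(\frac{209 \left(1 + 209^{2} - 418\right)}{-2 + 209} - 12103\right) = 40642 \left(\frac{209 \left(1 + 43681 - 418\right)}{207} - 12103\right) = 40642 \left(209 \cdot \frac{1}{207} \cdot 43264 - 12103\right) = 40642 \left(\frac{9042176}{207} - 12103\right) = 40642 \cdot \frac{6536855}{207} = \frac{265670860910}{207}$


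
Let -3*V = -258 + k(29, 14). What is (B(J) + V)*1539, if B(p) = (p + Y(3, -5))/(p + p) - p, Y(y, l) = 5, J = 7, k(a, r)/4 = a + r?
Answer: 242649/7 ≈ 34664.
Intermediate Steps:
k(a, r) = 4*a + 4*r (k(a, r) = 4*(a + r) = 4*a + 4*r)
V = 86/3 (V = -(-258 + (4*29 + 4*14))/3 = -(-258 + (116 + 56))/3 = -(-258 + 172)/3 = -⅓*(-86) = 86/3 ≈ 28.667)
B(p) = -p + (5 + p)/(2*p) (B(p) = (p + 5)/(p + p) - p = (5 + p)/((2*p)) - p = (5 + p)*(1/(2*p)) - p = (5 + p)/(2*p) - p = -p + (5 + p)/(2*p))
(B(J) + V)*1539 = ((½ - 1*7 + (5/2)/7) + 86/3)*1539 = ((½ - 7 + (5/2)*(⅐)) + 86/3)*1539 = ((½ - 7 + 5/14) + 86/3)*1539 = (-43/7 + 86/3)*1539 = (473/21)*1539 = 242649/7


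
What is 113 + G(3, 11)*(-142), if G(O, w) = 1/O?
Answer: 197/3 ≈ 65.667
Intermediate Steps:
113 + G(3, 11)*(-142) = 113 - 142/3 = 197/3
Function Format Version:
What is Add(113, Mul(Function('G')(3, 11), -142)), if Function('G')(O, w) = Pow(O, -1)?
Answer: Rational(197, 3) ≈ 65.667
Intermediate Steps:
Add(113, Mul(Function('G')(3, 11), -142)) = Add(113, Mul(Pow(3, -1), -142)) = Add(113, Mul(Rational(1, 3), -142)) = Add(113, Rational(-142, 3)) = Rational(197, 3)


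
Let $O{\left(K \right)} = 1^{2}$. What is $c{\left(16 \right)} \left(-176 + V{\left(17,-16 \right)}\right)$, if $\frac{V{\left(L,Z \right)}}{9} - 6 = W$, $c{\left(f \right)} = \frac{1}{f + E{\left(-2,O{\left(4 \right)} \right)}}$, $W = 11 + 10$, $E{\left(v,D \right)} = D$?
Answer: $\frac{67}{17} \approx 3.9412$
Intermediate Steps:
$O{\left(K \right)} = 1$
$W = 21$
$c{\left(f \right)} = \frac{1}{1 + f}$ ($c{\left(f \right)} = \frac{1}{f + 1} = \frac{1}{1 + f}$)
$V{\left(L,Z \right)} = 243$ ($V{\left(L,Z \right)} = 54 + 9 \cdot 21 = 54 + 189 = 243$)
$c{\left(16 \right)} \left(-176 + V{\left(17,-16 \right)}\right) = \frac{-176 + 243}{1 + 16} = \frac{1}{17} \cdot 67 = \frac{67}{17}$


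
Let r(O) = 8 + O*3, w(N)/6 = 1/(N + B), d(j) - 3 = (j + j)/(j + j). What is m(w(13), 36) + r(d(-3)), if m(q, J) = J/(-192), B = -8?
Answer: 317/16 ≈ 19.813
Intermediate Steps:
d(j) = 4 (d(j) = 3 + (j + j)/(j + j) = 3 + (2*j)/((2*j)) = 3 + (2*j)*(1/(2*j)) = 3 + 1 = 4)
w(N) = 6/(-8 + N) (w(N) = 6/(N - 8) = 6/(-8 + N))
r(O) = 8 + 3*O
m(q, J) = -J/192 (m(q, J) = J*(-1/192) = -J/192)
m(w(13), 36) + r(d(-3)) = -1/192*36 + (8 + 3*4) = -3/16 + (8 + 12) = -3/16 + 20 = 317/16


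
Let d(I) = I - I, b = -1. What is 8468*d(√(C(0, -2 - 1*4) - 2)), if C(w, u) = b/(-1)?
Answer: 0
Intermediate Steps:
C(w, u) = 1 (C(w, u) = -1/(-1) = -1*(-1) = 1)
d(I) = 0
8468*d(√(C(0, -2 - 1*4) - 2)) = 8468*0 = 0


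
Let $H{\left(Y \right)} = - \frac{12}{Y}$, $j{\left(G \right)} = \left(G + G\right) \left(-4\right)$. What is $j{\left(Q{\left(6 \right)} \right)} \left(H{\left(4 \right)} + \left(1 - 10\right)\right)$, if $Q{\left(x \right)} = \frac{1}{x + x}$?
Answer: $8$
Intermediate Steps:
$Q{\left(x \right)} = \frac{1}{2 x}$
$j{\left(G \right)} = - 8 G$ ($j{\left(G \right)} = 2 G \left(-4\right) = - 8 G$)
$j{\left(Q{\left(6 \right)} \right)} \left(H{\left(4 \right)} + \left(1 - 10\right)\right) = - 8 \frac{1}{2 \cdot 6} \left(- \frac{12}{4} + \left(1 - 10\right)\right) = - 8 \cdot \frac{1}{2} \cdot \frac{1}{6} \left(\left(-12\right) \frac{1}{4} + \left(1 - 10\right)\right) = \left(-8\right) \frac{1}{12} \left(-3 - 9\right) = \left(- \frac{2}{3}\right) \left(-12\right) = 8$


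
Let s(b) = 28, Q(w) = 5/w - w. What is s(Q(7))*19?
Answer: 532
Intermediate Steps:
Q(w) = -w + 5/w
s(Q(7))*19 = 28*19 = 532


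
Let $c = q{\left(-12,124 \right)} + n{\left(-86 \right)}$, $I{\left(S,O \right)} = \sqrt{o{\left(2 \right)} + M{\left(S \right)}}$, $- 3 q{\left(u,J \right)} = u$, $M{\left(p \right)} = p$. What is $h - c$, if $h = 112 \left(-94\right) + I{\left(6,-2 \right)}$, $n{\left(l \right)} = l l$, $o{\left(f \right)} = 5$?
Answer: $-17928 + \sqrt{11} \approx -17925.0$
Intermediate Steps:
$q{\left(u,J \right)} = - \frac{u}{3}$
$n{\left(l \right)} = l^{2}$
$I{\left(S,O \right)} = \sqrt{5 + S}$
$c = 7400$ ($c = \left(- \frac{1}{3}\right) \left(-12\right) + \left(-86\right)^{2} = 4 + 7396 = 7400$)
$h = -10528 + \sqrt{11}$ ($h = 112 \left(-94\right) + \sqrt{5 + 6} = -10528 + \sqrt{11} \approx -10525.0$)
$h - c = \left(-10528 + \sqrt{11}\right) - 7400 = -17928 + \sqrt{11}$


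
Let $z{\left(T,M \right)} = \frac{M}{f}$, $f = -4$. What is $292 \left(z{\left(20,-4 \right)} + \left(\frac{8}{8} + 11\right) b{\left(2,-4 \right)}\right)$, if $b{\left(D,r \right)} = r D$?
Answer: $-27740$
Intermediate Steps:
$b{\left(D,r \right)} = D r$
$z{\left(T,M \right)} = - \frac{M}{4}$ ($z{\left(T,M \right)} = \frac{M}{-4} = M \left(- \frac{1}{4}\right) = - \frac{M}{4}$)
$292 \left(z{\left(20,-4 \right)} + \left(\frac{8}{8} + 11\right) b{\left(2,-4 \right)}\right) = 292 \left(\left(- \frac{1}{4}\right) \left(-4\right) + \left(\frac{8}{8} + 11\right) 2 \left(-4\right)\right) = 292 \left(1 + \left(8 \cdot \frac{1}{8} + 11\right) \left(-8\right)\right) = 292 \left(1 + \left(1 + 11\right) \left(-8\right)\right) = 292 \left(1 + 12 \left(-8\right)\right) = 292 \left(1 - 96\right) = 292 \left(-95\right) = -27740$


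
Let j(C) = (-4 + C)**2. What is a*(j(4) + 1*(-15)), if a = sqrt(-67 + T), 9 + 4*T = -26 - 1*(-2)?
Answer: -15*I*sqrt(301)/2 ≈ -130.12*I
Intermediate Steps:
T = -33/4 (T = -9/4 + (-26 - 1*(-2))/4 = -9/4 + (-26 + 2)/4 = -9/4 + (1/4)*(-24) = -9/4 - 6 = -33/4 ≈ -8.2500)
a = I*sqrt(301)/2 (a = sqrt(-67 - 33/4) = sqrt(-301/4) = I*sqrt(301)/2 ≈ 8.6747*I)
a*(j(4) + 1*(-15)) = (I*sqrt(301)/2)*((-4 + 4)**2 + 1*(-15)) = (I*sqrt(301)/2)*(0**2 - 15) = (I*sqrt(301)/2)*(0 - 15) = (I*sqrt(301)/2)*(-15) = -15*I*sqrt(301)/2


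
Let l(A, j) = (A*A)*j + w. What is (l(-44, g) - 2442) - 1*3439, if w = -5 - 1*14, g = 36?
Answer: 63796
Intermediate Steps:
w = -19 (w = -5 - 14 = -19)
l(A, j) = -19 + j*A**2 (l(A, j) = (A*A)*j - 19 = A**2*j - 19 = j*A**2 - 19 = -19 + j*A**2)
(l(-44, g) - 2442) - 1*3439 = ((-19 + 36*(-44)**2) - 2442) - 1*3439 = ((-19 + 36*1936) - 2442) - 3439 = ((-19 + 69696) - 2442) - 3439 = (69677 - 2442) - 3439 = 67235 - 3439 = 63796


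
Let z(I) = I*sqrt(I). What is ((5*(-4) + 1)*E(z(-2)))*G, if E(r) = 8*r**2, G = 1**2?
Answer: 1216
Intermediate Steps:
G = 1
z(I) = I**(3/2)
((5*(-4) + 1)*E(z(-2)))*G = ((5*(-4) + 1)*(8*((-2)**(3/2))**2))*1 = ((-20 + 1)*(8*(-2*I*sqrt(2))**2))*1 = -152*(-8)*1 = -19*(-64)*1 = 1216*1 = 1216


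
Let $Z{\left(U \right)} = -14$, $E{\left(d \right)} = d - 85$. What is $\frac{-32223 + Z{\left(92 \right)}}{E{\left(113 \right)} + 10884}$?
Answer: $- \frac{32237}{10912} \approx -2.9543$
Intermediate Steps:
$E{\left(d \right)} = -85 + d$
$\frac{-32223 + Z{\left(92 \right)}}{E{\left(113 \right)} + 10884} = \frac{-32223 - 14}{\left(-85 + 113\right) + 10884} = - \frac{32237}{28 + 10884} = - \frac{32237}{10912}$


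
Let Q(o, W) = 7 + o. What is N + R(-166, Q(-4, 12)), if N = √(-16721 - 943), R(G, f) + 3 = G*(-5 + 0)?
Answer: 827 + 16*I*√69 ≈ 827.0 + 132.91*I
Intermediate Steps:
R(G, f) = -3 - 5*G (R(G, f) = -3 + G*(-5 + 0) = -3 + G*(-5) = -3 - 5*G)
N = 16*I*√69 (N = √(-17664) = 16*I*√69 ≈ 132.91*I)
N + R(-166, Q(-4, 12)) = 16*I*√69 + (-3 - 5*(-166)) = 16*I*√69 + (-3 + 830) = 16*I*√69 + 827 = 827 + 16*I*√69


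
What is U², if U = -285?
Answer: 81225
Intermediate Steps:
U² = (-285)² = 81225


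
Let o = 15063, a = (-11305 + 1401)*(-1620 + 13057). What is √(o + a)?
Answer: I*√113256985 ≈ 10642.0*I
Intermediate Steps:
a = -113272048 (a = -9904*11437 = -113272048)
√(o + a) = √(15063 - 113272048) = √(-113256985) = I*√113256985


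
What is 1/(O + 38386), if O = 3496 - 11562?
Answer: 1/30320 ≈ 3.2982e-5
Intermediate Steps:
O = -8066
1/(O + 38386) = 1/(-8066 + 38386) = 1/30320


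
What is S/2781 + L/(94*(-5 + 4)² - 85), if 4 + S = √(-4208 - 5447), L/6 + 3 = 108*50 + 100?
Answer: 10191434/2781 + I*√9655/2781 ≈ 3664.7 + 0.035333*I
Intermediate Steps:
L = 32982 (L = -18 + 6*(108*50 + 100) = -18 + 6*(5400 + 100) = -18 + 6*5500 = -18 + 33000 = 32982)
S = -4 + I*√9655 (S = -4 + √(-4208 - 5447) = -4 + √(-9655) = -4 + I*√9655 ≈ -4.0 + 98.26*I)
S/2781 + L/(94*(-5 + 4)² - 85) = (-4 + I*√9655)/2781 + 32982/(94*(-5 + 4)² - 85) = (-4 + I*√9655)*(1/2781) + 32982/(94*(-1)² - 85) = (-4/2781 + I*√9655/2781) + 32982/(94*1 - 85) = (-4/2781 + I*√9655/2781) + 32982/(94 - 85) = (-4/2781 + I*√9655/2781) + 32982/9 = (-4/2781 + I*√9655/2781) + 32982*(⅑) = (-4/2781 + I*√9655/2781) + 10994/3 = 10191434/2781 + I*√9655/2781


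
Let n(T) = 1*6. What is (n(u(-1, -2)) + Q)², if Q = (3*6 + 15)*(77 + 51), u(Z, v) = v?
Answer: 17892900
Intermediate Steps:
n(T) = 6
Q = 4224 (Q = (18 + 15)*128 = 33*128 = 4224)
(n(u(-1, -2)) + Q)² = (6 + 4224)² = 4230² = 17892900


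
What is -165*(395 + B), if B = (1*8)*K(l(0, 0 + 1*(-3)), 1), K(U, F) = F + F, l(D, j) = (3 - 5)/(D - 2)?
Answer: -67815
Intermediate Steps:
l(D, j) = -2/(-2 + D)
K(U, F) = 2*F
B = 16 (B = (1*8)*(2*1) = 8*2 = 16)
-165*(395 + B) = -165*(395 + 16) = -165*411 = -67815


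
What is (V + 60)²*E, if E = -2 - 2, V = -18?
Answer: -7056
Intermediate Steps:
E = -4
(V + 60)²*E = (-18 + 60)²*(-4) = 42²*(-4) = 1764*(-4) = -7056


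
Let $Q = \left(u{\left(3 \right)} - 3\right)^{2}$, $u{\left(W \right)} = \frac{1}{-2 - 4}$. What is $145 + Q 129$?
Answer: $\frac{17263}{12} \approx 1438.6$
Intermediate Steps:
$u{\left(W \right)} = - \frac{1}{6}$ ($u{\left(W \right)} = \frac{1}{-6} = - \frac{1}{6}$)
$Q = \frac{361}{36}$ ($Q = \left(- \frac{1}{6} - 3\right)^{2} = \left(- \frac{19}{6}\right)^{2} = \frac{361}{36} \approx 10.028$)
$145 + Q 129 = 145 + \frac{361}{36} \cdot 129 = 145 + \frac{15523}{12} = \frac{17263}{12}$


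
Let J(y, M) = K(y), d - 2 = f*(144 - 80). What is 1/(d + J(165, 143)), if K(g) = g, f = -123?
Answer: -1/7705 ≈ -0.00012979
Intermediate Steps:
d = -7870 (d = 2 - 123*(144 - 80) = 2 - 123*64 = 2 - 7872 = -7870)
J(y, M) = y
1/(d + J(165, 143)) = 1/(-7870 + 165) = 1/(-7705) = -1/7705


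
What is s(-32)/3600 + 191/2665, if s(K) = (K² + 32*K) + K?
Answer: 7529/119925 ≈ 0.062781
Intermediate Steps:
s(K) = K² + 33*K
s(-32)/3600 + 191/2665 = -32*(33 - 32)/3600 + 191/2665 = -32*1*(1/3600) + 191*(1/2665) = -32*1/3600 + 191/2665 = -2/225 + 191/2665 = 7529/119925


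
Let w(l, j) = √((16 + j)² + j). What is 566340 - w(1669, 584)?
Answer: 566340 - 2*√90146 ≈ 5.6574e+5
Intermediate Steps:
w(l, j) = √(j + (16 + j)²)
566340 - w(1669, 584) = 566340 - √(584 + (16 + 584)²) = 566340 - √(584 + 600²) = 566340 - √(584 + 360000) = 566340 - √360584 = 566340 - 2*√90146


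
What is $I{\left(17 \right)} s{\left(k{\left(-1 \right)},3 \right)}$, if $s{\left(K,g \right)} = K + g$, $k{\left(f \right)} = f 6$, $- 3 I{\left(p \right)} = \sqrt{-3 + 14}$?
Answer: $\sqrt{11} \approx 3.3166$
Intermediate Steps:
$I{\left(p \right)} = - \frac{\sqrt{11}}{3}$ ($I{\left(p \right)} = - \frac{\sqrt{-3 + 14}}{3} = - \frac{\sqrt{11}}{3}$)
$k{\left(f \right)} = 6 f$
$I{\left(17 \right)} s{\left(k{\left(-1 \right)},3 \right)} = - \frac{\sqrt{11}}{3} \left(6 \left(-1\right) + 3\right) = - \frac{\sqrt{11}}{3} \left(-6 + 3\right) = - \frac{\sqrt{11}}{3} \left(-3\right) = \sqrt{11}$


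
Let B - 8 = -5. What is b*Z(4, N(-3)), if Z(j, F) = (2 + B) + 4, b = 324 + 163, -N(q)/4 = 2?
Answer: 4383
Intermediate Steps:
B = 3 (B = 8 - 5 = 3)
N(q) = -8 (N(q) = -4*2 = -8)
b = 487
Z(j, F) = 9 (Z(j, F) = (2 + 3) + 4 = 5 + 4 = 9)
b*Z(4, N(-3)) = 487*9 = 4383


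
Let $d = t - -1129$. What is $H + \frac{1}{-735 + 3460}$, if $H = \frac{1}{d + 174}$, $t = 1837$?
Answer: $\frac{1173}{1711300} \approx 0.00068544$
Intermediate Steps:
$d = 2966$ ($d = 1837 - -1129 = 1837 + 1129 = 2966$)
$H = \frac{1}{3140}$ ($H = \frac{1}{2966 + 174} = \frac{1}{3140} \approx 0.00031847$)
$H + \frac{1}{-735 + 3460} = \frac{1}{3140} + \frac{1}{-735 + 3460} = \frac{1}{3140} + \frac{1}{2725} = \frac{1173}{1711300}$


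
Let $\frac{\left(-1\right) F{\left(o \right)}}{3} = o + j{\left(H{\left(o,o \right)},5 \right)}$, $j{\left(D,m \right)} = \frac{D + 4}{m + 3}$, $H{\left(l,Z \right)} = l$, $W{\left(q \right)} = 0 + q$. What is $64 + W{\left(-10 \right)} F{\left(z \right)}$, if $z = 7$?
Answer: $\frac{1261}{4} \approx 315.25$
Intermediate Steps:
$W{\left(q \right)} = q$
$j{\left(D,m \right)} = \frac{4 + D}{3 + m}$
$F{\left(o \right)} = - \frac{3}{2} - \frac{27 o}{8}$ ($F{\left(o \right)} = - 3 \left(o + \frac{4 + o}{3 + 5}\right) = - 3 \left(o + \frac{4 + o}{8}\right) = - 3 \left(o + \left(\frac{1}{2} + \frac{o}{8}\right)\right) = - 3 \left(\frac{1}{2} + \frac{9 o}{8}\right) = - \frac{3}{2} - \frac{27 o}{8}$)
$64 + W{\left(-10 \right)} F{\left(z \right)} = 64 - 10 \left(- \frac{3}{2} - \frac{189}{8}\right) = 64 - - \frac{1005}{4} = 64 + \frac{1005}{4} = \frac{1261}{4}$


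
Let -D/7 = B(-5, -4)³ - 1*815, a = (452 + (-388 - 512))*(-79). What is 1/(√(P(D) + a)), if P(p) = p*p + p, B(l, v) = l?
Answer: √10834593/21669186 ≈ 0.00015190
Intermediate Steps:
a = 35392 (a = (452 - 900)*(-79) = -448*(-79) = 35392)
D = 6580 (D = -7*((-5)³ - 1*815) = -7*(-125 - 815) = -7*(-940) = 6580)
P(p) = p + p² (P(p) = p² + p = p + p²)
1/(√(P(D) + a)) = 1/(√(6580*(1 + 6580) + 35392)) = 1/(√(6580*6581 + 35392)) = 1/(√(43302980 + 35392)) = 1/(√43338372) = 1/(2*√10834593) = √10834593/21669186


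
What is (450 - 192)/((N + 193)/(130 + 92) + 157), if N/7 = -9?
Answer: 14319/8746 ≈ 1.6372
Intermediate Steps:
N = -63 (N = 7*(-9) = -63)
(450 - 192)/((N + 193)/(130 + 92) + 157) = (450 - 192)/((-63 + 193)/(130 + 92) + 157) = 258/(130/222 + 157) = 258/(130*(1/222) + 157) = 258/(65/111 + 157) = 258/(17492/111) = 258*(111/17492) = 14319/8746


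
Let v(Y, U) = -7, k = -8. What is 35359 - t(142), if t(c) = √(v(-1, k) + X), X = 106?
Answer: 35359 - 3*√11 ≈ 35349.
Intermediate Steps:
t(c) = 3*√11 (t(c) = √(-7 + 106) = √99 = 3*√11)
35359 - t(142) = 35359 - 3*√11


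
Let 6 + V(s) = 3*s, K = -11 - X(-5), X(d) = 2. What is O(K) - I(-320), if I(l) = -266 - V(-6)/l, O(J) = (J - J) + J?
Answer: 10123/40 ≈ 253.07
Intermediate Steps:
K = -13 (K = -11 - 1*2 = -11 - 2 = -13)
O(J) = J (O(J) = 0 + J = J)
V(s) = -6 + 3*s
I(l) = -266 + 24/l (I(l) = -266 - (-6 + 3*(-6))/l = -266 - (-6 - 18)/l = -266 - (-24)/l = -266 + 24/l)
O(K) - I(-320) = -13 - (-266 + 24/(-320)) = -13 - (-266 + 24*(-1/320)) = -13 - (-266 - 3/40) = -13 - 1*(-10643/40) = -13 + 10643/40 = 10123/40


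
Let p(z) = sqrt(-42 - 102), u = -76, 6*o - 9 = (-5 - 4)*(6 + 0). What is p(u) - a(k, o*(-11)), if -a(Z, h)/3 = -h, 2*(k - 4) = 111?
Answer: -495/2 + 12*I ≈ -247.5 + 12.0*I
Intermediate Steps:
o = -15/2 (o = 3/2 + ((-5 - 4)*(6 + 0))/6 = 3/2 + (-9*6)/6 = 3/2 + (1/6)*(-54) = 3/2 - 9 = -15/2 ≈ -7.5000)
k = 119/2 (k = 4 + (1/2)*111 = 4 + 111/2 = 119/2 ≈ 59.500)
p(z) = 12*I (p(z) = sqrt(-144) = 12*I)
a(Z, h) = 3*h (a(Z, h) = -(-3)*h = 3*h)
p(u) - a(k, o*(-11)) = 12*I - 3*(-15/2*(-11)) = 12*I - 3*165/2 = 12*I - 1*495/2 = 12*I - 495/2 = -495/2 + 12*I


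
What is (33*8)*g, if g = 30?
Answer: 7920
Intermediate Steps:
(33*8)*g = (33*8)*30 = 264*30 = 7920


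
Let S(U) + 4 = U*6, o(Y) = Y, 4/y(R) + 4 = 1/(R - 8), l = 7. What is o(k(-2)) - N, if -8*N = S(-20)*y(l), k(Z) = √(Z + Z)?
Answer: 62/5 + 2*I ≈ 12.4 + 2.0*I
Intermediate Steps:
y(R) = 4/(-4 + 1/(-8 + R)) (y(R) = 4/(-4 + 1/(R - 8)) = 4/(-4 + 1/(-8 + R)))
k(Z) = √2*√Z (k(Z) = √(2*Z) = √2*√Z)
S(U) = -4 + 6*U (S(U) = -4 + U*6 = -4 + 6*U)
N = -62/5 (N = -(-4 + 6*(-20))*4*(8 - 1*7)/(-33 + 4*7)/8 = -(-4 - 120)*4*(8 - 7)/(-33 + 28)/8 = -(-31)*4*1/(-5)/2 = -(-31)*4*(-⅕)*1/2 = -(-31)*(-4)/(2*5) = -⅛*496/5 = -62/5 ≈ -12.400)
o(k(-2)) - N = √2*√(-2) - 1*(-62/5) = √2*(I*√2) + 62/5 = 2*I + 62/5 = 62/5 + 2*I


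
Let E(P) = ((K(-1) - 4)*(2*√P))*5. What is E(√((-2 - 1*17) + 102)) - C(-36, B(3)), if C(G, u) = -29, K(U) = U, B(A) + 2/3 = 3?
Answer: 29 - 50*83^(¼) ≈ -121.92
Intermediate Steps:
B(A) = 7/3 (B(A) = -⅔ + 3 = 7/3)
E(P) = -50*√P (E(P) = ((-1 - 4)*(2*√P))*5 = -10*√P*5 = -50*√P)
E(√((-2 - 1*17) + 102)) - C(-36, B(3)) = -50*((-2 - 1*17) + 102)^(¼) - 1*(-29) = -50*((-2 - 17) + 102)^(¼) + 29 = -50*(-19 + 102)^(¼) + 29 = -50*83^(¼) + 29 = 29 - 50*83^(¼)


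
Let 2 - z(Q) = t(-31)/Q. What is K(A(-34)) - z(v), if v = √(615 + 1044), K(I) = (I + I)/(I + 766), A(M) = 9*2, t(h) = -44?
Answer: -383/196 - 44*√1659/1659 ≈ -3.0343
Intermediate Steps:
A(M) = 18
K(I) = 2*I/(766 + I) (K(I) = (2*I)/(766 + I) = 2*I/(766 + I))
v = √1659 ≈ 40.731
z(Q) = 2 + 44/Q (z(Q) = 2 - (-44)/Q = 2 + 44/Q)
K(A(-34)) - z(v) = 2*18/(766 + 18) - (2 + 44/(√1659)) = 2*18/784 - (2 + 44*(√1659/1659)) = 2*18*(1/784) - (2 + 44*√1659/1659) = 9/196 + (-2 - 44*√1659/1659) = -383/196 - 44*√1659/1659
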